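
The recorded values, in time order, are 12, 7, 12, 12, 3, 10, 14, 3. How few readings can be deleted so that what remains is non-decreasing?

Fewest deletions = n − (longest non-decreasing subsequence).
Patience tails:
12 → extends → [12]
7 → replaces 12 → [7]
12 → extends → [7, 12]
12 → extends → [7, 12, 12]
3 → replaces 7 → [3, 12, 12]
10 → replaces 12 → [3, 10, 12]
14 → extends → [3, 10, 12, 14]
3 → replaces 10 → [3, 3, 12, 14]
Longest non-decreasing subsequence has length 4, so deletions = 8 − 4 = 4.

4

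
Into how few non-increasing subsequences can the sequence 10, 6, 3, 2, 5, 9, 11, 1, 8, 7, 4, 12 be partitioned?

5

The minimum number of non-increasing subsequences covering a sequence equals the length of its longest strictly increasing subsequence.
LIS length is 5 (e.g. 3, 5, 9, 11, 12), so 5 piles are needed.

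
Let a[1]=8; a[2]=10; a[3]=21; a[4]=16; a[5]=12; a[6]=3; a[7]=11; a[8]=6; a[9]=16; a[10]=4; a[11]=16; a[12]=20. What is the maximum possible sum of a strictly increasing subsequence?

Let S[i] be the best sum of a strictly increasing subsequence ending at i:
i:      1  2  3  4  5  6  7  8  9 10 11 12
a[i]:   8 10 21 16 12  3 11  6 16  4 16 20
S:      8 18 39 34 30  3 29  9 46  7 46 66
Maximum is 66 (e.g. 8 + 10 + 12 + 16 + 20).

66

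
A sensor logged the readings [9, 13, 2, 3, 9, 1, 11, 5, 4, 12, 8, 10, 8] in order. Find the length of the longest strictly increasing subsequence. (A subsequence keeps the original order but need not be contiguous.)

Let dp[i] be the length of the longest such subsequence ending at index i:
i:      1  2  3  4  5  6  7  8  9 10 11 12 13
a[i]:   9 13  2  3  9  1 11  5  4 12  8 10  8
dp:     1  2  1  2  3  1  4  3  3  5  4  5  4
Maximum dp value is 5.

5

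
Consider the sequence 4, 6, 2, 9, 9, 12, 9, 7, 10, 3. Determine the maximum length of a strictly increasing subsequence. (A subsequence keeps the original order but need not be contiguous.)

4

Track the smallest tail for each achievable length (strict):
4 → extends → [4]
6 → extends → [4, 6]
2 → replaces 4 → [2, 6]
9 → extends → [2, 6, 9]
9 → already a tail → [2, 6, 9]
12 → extends → [2, 6, 9, 12]
9 → already a tail → [2, 6, 9, 12]
7 → replaces 9 → [2, 6, 7, 12]
10 → replaces 12 → [2, 6, 7, 10]
3 → replaces 6 → [2, 3, 7, 10]
Four tails, so the longest strictly increasing subsequence has length 4 (e.g. 4, 6, 9, 12).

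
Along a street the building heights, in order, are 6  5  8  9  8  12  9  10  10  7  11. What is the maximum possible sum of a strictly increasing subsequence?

Let S[i] be the best sum of a strictly increasing subsequence ending at i:
i:      1  2  3  4  5  6  7  8  9 10 11
a[i]:   6  5  8  9  8 12  9 10 10  7 11
S:      6  5 14 23 14 35 23 33 33 13 44
Maximum is 44 (e.g. 6 + 8 + 9 + 10 + 11).

44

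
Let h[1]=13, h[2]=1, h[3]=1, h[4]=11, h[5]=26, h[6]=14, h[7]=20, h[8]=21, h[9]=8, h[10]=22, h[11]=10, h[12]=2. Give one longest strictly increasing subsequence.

Patience tails give the LIS length; then backtrack through the dp parents:
13 → extends → [13]
1 → replaces 13 → [1]
1 → already a tail → [1]
11 → extends → [1, 11]
26 → extends → [1, 11, 26]
14 → replaces 26 → [1, 11, 14]
20 → extends → [1, 11, 14, 20]
21 → extends → [1, 11, 14, 20, 21]
8 → replaces 11 → [1, 8, 14, 20, 21]
22 → extends → [1, 8, 14, 20, 21, 22]
10 → replaces 14 → [1, 8, 10, 20, 21, 22]
2 → replaces 8 → [1, 2, 10, 20, 21, 22]
Length 6; one witness is 1, 11, 14, 20, 21, 22.

1, 11, 14, 20, 21, 22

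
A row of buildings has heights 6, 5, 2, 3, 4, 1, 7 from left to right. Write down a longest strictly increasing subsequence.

Patience tails give the LIS length; then backtrack through the dp parents:
6 → extends → [6]
5 → replaces 6 → [5]
2 → replaces 5 → [2]
3 → extends → [2, 3]
4 → extends → [2, 3, 4]
1 → replaces 2 → [1, 3, 4]
7 → extends → [1, 3, 4, 7]
Length 4; one witness is 2, 3, 4, 7.

2, 3, 4, 7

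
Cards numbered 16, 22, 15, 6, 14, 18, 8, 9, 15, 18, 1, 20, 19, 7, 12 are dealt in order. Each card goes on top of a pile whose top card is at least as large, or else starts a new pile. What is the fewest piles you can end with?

6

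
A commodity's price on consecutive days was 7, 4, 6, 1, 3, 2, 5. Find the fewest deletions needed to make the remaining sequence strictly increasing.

Fewest deletions = n − (longest strictly increasing subsequence).
i:     1 2 3 4 5 6 7
a[i]:  7 4 6 1 3 2 5
dp:    1 1 2 1 2 2 3
max dp = 3, so deletions = 7 − 3 = 4.

4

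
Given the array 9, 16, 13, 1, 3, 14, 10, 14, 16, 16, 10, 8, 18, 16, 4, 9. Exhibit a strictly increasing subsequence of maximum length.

1, 3, 10, 14, 16, 18

Patience tails give the LIS length; then backtrack through the dp parents:
9 → extends → [9]
16 → extends → [9, 16]
13 → replaces 16 → [9, 13]
1 → replaces 9 → [1, 13]
3 → replaces 13 → [1, 3]
14 → extends → [1, 3, 14]
10 → replaces 14 → [1, 3, 10]
14 → extends → [1, 3, 10, 14]
16 → extends → [1, 3, 10, 14, 16]
16 → already a tail → [1, 3, 10, 14, 16]
10 → already a tail → [1, 3, 10, 14, 16]
8 → replaces 10 → [1, 3, 8, 14, 16]
18 → extends → [1, 3, 8, 14, 16, 18]
16 → already a tail → [1, 3, 8, 14, 16, 18]
4 → replaces 8 → [1, 3, 4, 14, 16, 18]
9 → replaces 14 → [1, 3, 4, 9, 16, 18]
Length 6; one witness is 1, 3, 10, 14, 16, 18.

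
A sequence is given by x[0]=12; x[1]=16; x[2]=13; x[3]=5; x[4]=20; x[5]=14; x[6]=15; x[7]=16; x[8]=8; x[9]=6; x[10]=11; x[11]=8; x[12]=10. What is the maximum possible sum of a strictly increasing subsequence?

70

Let S[i] be the best sum of a strictly increasing subsequence ending at i:
i:      0  1  2  3  4  5  6  7  8  9 10 11 12
x[i]:  12 16 13  5 20 14 15 16  8  6 11  8 10
S:     12 28 25  5 48 39 54 70 13 11 24 19 29
Maximum is 70 (e.g. 12 + 13 + 14 + 15 + 16).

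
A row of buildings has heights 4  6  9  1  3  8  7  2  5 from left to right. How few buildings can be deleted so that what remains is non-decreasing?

Fewest deletions = n − (longest non-decreasing subsequence).
i:     1 2 3 4 5 6 7 8 9
a[i]:  4 6 9 1 3 8 7 2 5
dp:    1 2 3 1 2 3 3 2 3
max dp = 3, so deletions = 9 − 3 = 6.

6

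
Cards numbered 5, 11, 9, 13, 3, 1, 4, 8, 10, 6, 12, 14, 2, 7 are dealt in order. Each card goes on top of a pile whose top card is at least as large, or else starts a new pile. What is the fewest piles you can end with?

Place each on the leftmost legal pile:
5 → new pile 1 (tops now [5])
11 → new pile 2 (tops now [5, 11])
9 → pile 2 (tops now [5, 9])
13 → new pile 3 (tops now [5, 9, 13])
3 → pile 1 (tops now [3, 9, 13])
1 → pile 1 (tops now [1, 9, 13])
4 → pile 2 (tops now [1, 4, 13])
8 → pile 3 (tops now [1, 4, 8])
10 → new pile 4 (tops now [1, 4, 8, 10])
6 → pile 3 (tops now [1, 4, 6, 10])
12 → new pile 5 (tops now [1, 4, 6, 10, 12])
14 → new pile 6 (tops now [1, 4, 6, 10, 12, 14])
2 → pile 2 (tops now [1, 2, 6, 10, 12, 14])
7 → pile 4 (tops now [1, 2, 6, 7, 12, 14])
Six piles.

6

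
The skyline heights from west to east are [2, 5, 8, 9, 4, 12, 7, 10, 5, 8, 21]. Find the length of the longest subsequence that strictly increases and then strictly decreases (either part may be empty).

7

inc[i] = longest strictly increasing subsequence ending at i; dec[i] = longest strictly decreasing subsequence starting at i:
i:      1  2  3  4  5  6  7  8  9 10 11
a[i]:   2  5  8  9  4 12  7 10  5  8 21
inc:    1  2  3  4  2  5  3  5  3  4  6
dec:    1  2  3  3  1  3  2  2  1  1  1
Best peak at i=6 (value 12): inc=5, dec=3, length 5+3−1 = 7.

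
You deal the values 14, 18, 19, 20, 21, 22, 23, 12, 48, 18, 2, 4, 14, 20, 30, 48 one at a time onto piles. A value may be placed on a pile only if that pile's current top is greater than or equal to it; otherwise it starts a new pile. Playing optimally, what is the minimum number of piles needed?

The minimum number of non-increasing subsequences covering a sequence equals the length of its longest strictly increasing subsequence.
LIS length is 9 (e.g. 14, 18, 19, 20, 21, 22, 23, 30, 48), so 9 piles are needed.

9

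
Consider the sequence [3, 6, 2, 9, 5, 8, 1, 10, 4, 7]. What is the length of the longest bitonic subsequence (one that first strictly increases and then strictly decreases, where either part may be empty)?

5

inc[i] = longest strictly increasing subsequence ending at i; dec[i] = longest strictly decreasing subsequence starting at i:
i:      1  2  3  4  5  6  7  8  9 10
a[i]:   3  6  2  9  5  8  1 10  4  7
inc:    1  2  1  3  2  3  1  4  2  3
dec:    3  3  2  3  2  2  1  2  1  1
Best peak at i=4 (value 9): inc=3, dec=3, length 3+3−1 = 5.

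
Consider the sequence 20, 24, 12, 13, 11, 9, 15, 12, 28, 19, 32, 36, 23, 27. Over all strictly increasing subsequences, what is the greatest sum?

Let S[i] be the best sum of a strictly increasing subsequence ending at i:
i:       1   2   3   4   5   6   7   8   9  10  11  12  13  14
a[i]:   20  24  12  13  11   9  15  12  28  19  32  36  23  27
S:      20  44  12  25  11   9  40  23  72  59 104 140  82 109
Maximum is 140 (e.g. 20 + 24 + 28 + 32 + 36).

140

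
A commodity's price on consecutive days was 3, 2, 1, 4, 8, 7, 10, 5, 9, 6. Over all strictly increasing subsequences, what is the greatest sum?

25

Let S[i] be the best sum of a strictly increasing subsequence ending at i:
i:      1  2  3  4  5  6  7  8  9 10
a[i]:   3  2  1  4  8  7 10  5  9  6
S:      3  2  1  7 15 14 25 12 24 18
Maximum is 25 (e.g. 3 + 4 + 8 + 10).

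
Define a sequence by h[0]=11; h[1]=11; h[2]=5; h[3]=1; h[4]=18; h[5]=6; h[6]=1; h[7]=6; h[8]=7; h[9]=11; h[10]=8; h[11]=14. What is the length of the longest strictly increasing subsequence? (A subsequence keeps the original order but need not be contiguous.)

5

Track the smallest tail for each achievable length (strict):
11 → extends → [11]
11 → already a tail → [11]
5 → replaces 11 → [5]
1 → replaces 5 → [1]
18 → extends → [1, 18]
6 → replaces 18 → [1, 6]
1 → already a tail → [1, 6]
6 → already a tail → [1, 6]
7 → extends → [1, 6, 7]
11 → extends → [1, 6, 7, 11]
8 → replaces 11 → [1, 6, 7, 8]
14 → extends → [1, 6, 7, 8, 14]
Five tails, so the longest strictly increasing subsequence has length 5 (e.g. 5, 6, 7, 11, 14).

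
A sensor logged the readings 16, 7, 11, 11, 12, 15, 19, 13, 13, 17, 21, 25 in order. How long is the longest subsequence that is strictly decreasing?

Negate each value so 'decreasing' becomes 'increasing', then run patience tails on the negated sequence:
-16 → extends → [-16]
-7 → extends → [-16, -7]
-11 → replaces -7 → [-16, -11]
-11 → already a tail → [-16, -11]
-12 → replaces -11 → [-16, -12]
-15 → replaces -12 → [-16, -15]
-19 → replaces -16 → [-19, -15]
-13 → extends → [-19, -15, -13]
-13 → already a tail → [-19, -15, -13]
-17 → replaces -15 → [-19, -17, -13]
-21 → replaces -19 → [-21, -17, -13]
-25 → replaces -21 → [-25, -17, -13]
Three tails, so the longest strictly decreasing subsequence of the original has length 3.

3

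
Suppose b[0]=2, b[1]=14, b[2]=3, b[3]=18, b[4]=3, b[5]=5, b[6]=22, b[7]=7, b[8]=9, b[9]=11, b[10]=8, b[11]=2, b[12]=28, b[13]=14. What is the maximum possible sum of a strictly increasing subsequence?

84

Let S[i] be the best sum of a strictly increasing subsequence ending at i:
i:      0  1  2  3  4  5  6  7  8  9 10 11 12 13
b[i]:   2 14  3 18  3  5 22  7  9 11  8  2 28 14
S:      2 16  5 34  5 10 56 17 26 37 25  2 84 51
Maximum is 84 (e.g. 2 + 14 + 18 + 22 + 28).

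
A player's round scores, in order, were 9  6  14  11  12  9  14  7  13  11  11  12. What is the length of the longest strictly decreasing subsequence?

4

Negate each value so 'decreasing' becomes 'increasing', then run patience tails on the negated sequence:
-9 → extends → [-9]
-6 → extends → [-9, -6]
-14 → replaces -9 → [-14, -6]
-11 → replaces -6 → [-14, -11]
-12 → replaces -11 → [-14, -12]
-9 → extends → [-14, -12, -9]
-14 → already a tail → [-14, -12, -9]
-7 → extends → [-14, -12, -9, -7]
-13 → replaces -12 → [-14, -13, -9, -7]
-11 → replaces -9 → [-14, -13, -11, -7]
-11 → already a tail → [-14, -13, -11, -7]
-12 → replaces -11 → [-14, -13, -12, -7]
Four tails, so the longest strictly decreasing subsequence of the original has length 4.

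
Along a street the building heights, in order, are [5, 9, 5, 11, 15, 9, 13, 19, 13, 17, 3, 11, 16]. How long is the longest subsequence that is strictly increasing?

5

Track the smallest tail for each achievable length (strict):
5 → extends → [5]
9 → extends → [5, 9]
5 → already a tail → [5, 9]
11 → extends → [5, 9, 11]
15 → extends → [5, 9, 11, 15]
9 → already a tail → [5, 9, 11, 15]
13 → replaces 15 → [5, 9, 11, 13]
19 → extends → [5, 9, 11, 13, 19]
13 → already a tail → [5, 9, 11, 13, 19]
17 → replaces 19 → [5, 9, 11, 13, 17]
3 → replaces 5 → [3, 9, 11, 13, 17]
11 → already a tail → [3, 9, 11, 13, 17]
16 → replaces 17 → [3, 9, 11, 13, 16]
Five tails, so the longest strictly increasing subsequence has length 5 (e.g. 5, 9, 11, 15, 19).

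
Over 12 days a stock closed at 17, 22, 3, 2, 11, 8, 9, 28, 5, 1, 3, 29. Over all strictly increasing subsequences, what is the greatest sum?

Let S[i] be the best sum of a strictly increasing subsequence ending at i:
i:      1  2  3  4  5  6  7  8  9 10 11 12
a[i]:  17 22  3  2 11  8  9 28  5  1  3 29
S:     17 39  3  2 14 11 20 67  8  1  5 96
Maximum is 96 (e.g. 17 + 22 + 28 + 29).

96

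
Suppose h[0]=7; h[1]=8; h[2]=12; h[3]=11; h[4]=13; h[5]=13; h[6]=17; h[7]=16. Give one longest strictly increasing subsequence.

7, 8, 12, 13, 17

Patience tails give the LIS length; then backtrack through the dp parents:
7 → extends → [7]
8 → extends → [7, 8]
12 → extends → [7, 8, 12]
11 → replaces 12 → [7, 8, 11]
13 → extends → [7, 8, 11, 13]
13 → already a tail → [7, 8, 11, 13]
17 → extends → [7, 8, 11, 13, 17]
16 → replaces 17 → [7, 8, 11, 13, 16]
Length 5; one witness is 7, 8, 12, 13, 17.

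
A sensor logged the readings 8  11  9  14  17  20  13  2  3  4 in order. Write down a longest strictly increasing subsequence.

8, 11, 14, 17, 20

Patience tails give the LIS length; then backtrack through the dp parents:
8 → extends → [8]
11 → extends → [8, 11]
9 → replaces 11 → [8, 9]
14 → extends → [8, 9, 14]
17 → extends → [8, 9, 14, 17]
20 → extends → [8, 9, 14, 17, 20]
13 → replaces 14 → [8, 9, 13, 17, 20]
2 → replaces 8 → [2, 9, 13, 17, 20]
3 → replaces 9 → [2, 3, 13, 17, 20]
4 → replaces 13 → [2, 3, 4, 17, 20]
Length 5; one witness is 8, 11, 14, 17, 20.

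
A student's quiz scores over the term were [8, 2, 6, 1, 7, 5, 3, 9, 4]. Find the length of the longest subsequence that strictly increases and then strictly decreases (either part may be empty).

inc[i] = longest strictly increasing subsequence ending at i; dec[i] = longest strictly decreasing subsequence starting at i:
i:     1 2 3 4 5 6 7 8 9
a[i]:  8 2 6 1 7 5 3 9 4
inc:   1 1 2 1 3 2 2 4 3
dec:   4 2 3 1 3 2 1 2 1
Best peak at i=5 (value 7): inc=3, dec=3, length 3+3−1 = 5.

5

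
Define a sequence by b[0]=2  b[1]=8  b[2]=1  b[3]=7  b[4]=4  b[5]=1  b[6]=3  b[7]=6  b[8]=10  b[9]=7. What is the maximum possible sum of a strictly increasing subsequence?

Let S[i] be the best sum of a strictly increasing subsequence ending at i:
i:      0  1  2  3  4  5  6  7  8  9
b[i]:   2  8  1  7  4  1  3  6 10  7
S:      2 10  1  9  6  1  5 12 22 19
Maximum is 22 (e.g. 2 + 4 + 6 + 10).

22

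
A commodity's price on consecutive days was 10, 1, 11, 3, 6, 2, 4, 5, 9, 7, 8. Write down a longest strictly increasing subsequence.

Patience tails give the LIS length; then backtrack through the dp parents:
10 → extends → [10]
1 → replaces 10 → [1]
11 → extends → [1, 11]
3 → replaces 11 → [1, 3]
6 → extends → [1, 3, 6]
2 → replaces 3 → [1, 2, 6]
4 → replaces 6 → [1, 2, 4]
5 → extends → [1, 2, 4, 5]
9 → extends → [1, 2, 4, 5, 9]
7 → replaces 9 → [1, 2, 4, 5, 7]
8 → extends → [1, 2, 4, 5, 7, 8]
Length 6; one witness is 1, 3, 4, 5, 7, 8.

1, 3, 4, 5, 7, 8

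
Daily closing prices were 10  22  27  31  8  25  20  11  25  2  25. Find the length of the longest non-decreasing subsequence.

Let dp[i] be the length of the longest such subsequence ending at index i:
i:      1  2  3  4  5  6  7  8  9 10 11
a[i]:  10 22 27 31  8 25 20 11 25  2 25
dp:     1  2  3  4  1  3  2  2  4  1  5
Maximum dp value is 5.

5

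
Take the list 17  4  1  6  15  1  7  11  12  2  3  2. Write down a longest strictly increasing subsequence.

4, 6, 7, 11, 12

Patience tails give the LIS length; then backtrack through the dp parents:
17 → extends → [17]
4 → replaces 17 → [4]
1 → replaces 4 → [1]
6 → extends → [1, 6]
15 → extends → [1, 6, 15]
1 → already a tail → [1, 6, 15]
7 → replaces 15 → [1, 6, 7]
11 → extends → [1, 6, 7, 11]
12 → extends → [1, 6, 7, 11, 12]
2 → replaces 6 → [1, 2, 7, 11, 12]
3 → replaces 7 → [1, 2, 3, 11, 12]
2 → already a tail → [1, 2, 3, 11, 12]
Length 5; one witness is 4, 6, 7, 11, 12.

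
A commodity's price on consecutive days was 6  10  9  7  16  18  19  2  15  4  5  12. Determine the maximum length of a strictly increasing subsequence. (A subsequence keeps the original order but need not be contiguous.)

5

Let dp[i] be the length of the longest such subsequence ending at index i:
i:      1  2  3  4  5  6  7  8  9 10 11 12
a[i]:   6 10  9  7 16 18 19  2 15  4  5 12
dp:     1  2  2  2  3  4  5  1  3  2  3  4
Maximum dp value is 5.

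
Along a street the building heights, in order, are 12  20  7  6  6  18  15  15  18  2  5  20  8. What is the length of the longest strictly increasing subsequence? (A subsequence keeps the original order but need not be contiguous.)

4

Let dp[i] be the length of the longest such subsequence ending at index i:
i:      1  2  3  4  5  6  7  8  9 10 11 12 13
a[i]:  12 20  7  6  6 18 15 15 18  2  5 20  8
dp:     1  2  1  1  1  2  2  2  3  1  2  4  3
Maximum dp value is 4.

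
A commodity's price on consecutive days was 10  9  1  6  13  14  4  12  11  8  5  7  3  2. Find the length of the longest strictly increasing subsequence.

4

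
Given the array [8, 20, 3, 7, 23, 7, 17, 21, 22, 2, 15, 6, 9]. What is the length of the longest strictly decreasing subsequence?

Negate each value so 'decreasing' becomes 'increasing', then run patience tails on the negated sequence:
-8 → extends → [-8]
-20 → replaces -8 → [-20]
-3 → extends → [-20, -3]
-7 → replaces -3 → [-20, -7]
-23 → replaces -20 → [-23, -7]
-7 → already a tail → [-23, -7]
-17 → replaces -7 → [-23, -17]
-21 → replaces -17 → [-23, -21]
-22 → replaces -21 → [-23, -22]
-2 → extends → [-23, -22, -2]
-15 → replaces -2 → [-23, -22, -15]
-6 → extends → [-23, -22, -15, -6]
-9 → replaces -6 → [-23, -22, -15, -9]
Four tails, so the longest strictly decreasing subsequence of the original has length 4.

4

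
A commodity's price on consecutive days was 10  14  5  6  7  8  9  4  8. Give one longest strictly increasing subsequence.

Patience tails give the LIS length; then backtrack through the dp parents:
10 → extends → [10]
14 → extends → [10, 14]
5 → replaces 10 → [5, 14]
6 → replaces 14 → [5, 6]
7 → extends → [5, 6, 7]
8 → extends → [5, 6, 7, 8]
9 → extends → [5, 6, 7, 8, 9]
4 → replaces 5 → [4, 6, 7, 8, 9]
8 → already a tail → [4, 6, 7, 8, 9]
Length 5; one witness is 5, 6, 7, 8, 9.

5, 6, 7, 8, 9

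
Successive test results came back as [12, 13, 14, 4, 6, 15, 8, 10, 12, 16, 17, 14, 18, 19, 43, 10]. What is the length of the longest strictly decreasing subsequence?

3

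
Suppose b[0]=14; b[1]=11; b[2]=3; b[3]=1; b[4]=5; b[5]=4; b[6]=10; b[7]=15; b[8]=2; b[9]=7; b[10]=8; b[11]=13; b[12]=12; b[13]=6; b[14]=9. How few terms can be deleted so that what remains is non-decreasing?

10

Fewest deletions = n − (longest non-decreasing subsequence).
Patience tails:
14 → extends → [14]
11 → replaces 14 → [11]
3 → replaces 11 → [3]
1 → replaces 3 → [1]
5 → extends → [1, 5]
4 → replaces 5 → [1, 4]
10 → extends → [1, 4, 10]
15 → extends → [1, 4, 10, 15]
2 → replaces 4 → [1, 2, 10, 15]
7 → replaces 10 → [1, 2, 7, 15]
8 → replaces 15 → [1, 2, 7, 8]
13 → extends → [1, 2, 7, 8, 13]
12 → replaces 13 → [1, 2, 7, 8, 12]
6 → replaces 7 → [1, 2, 6, 8, 12]
9 → replaces 12 → [1, 2, 6, 8, 9]
Longest non-decreasing subsequence has length 5, so deletions = 15 − 5 = 10.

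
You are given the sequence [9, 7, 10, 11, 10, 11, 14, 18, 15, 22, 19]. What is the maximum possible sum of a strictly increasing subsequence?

84

Let S[i] be the best sum of a strictly increasing subsequence ending at i:
i:      1  2  3  4  5  6  7  8  9 10 11
a[i]:   9  7 10 11 10 11 14 18 15 22 19
S:      9  7 19 30 19 30 44 62 59 84 81
Maximum is 84 (e.g. 9 + 10 + 11 + 14 + 18 + 22).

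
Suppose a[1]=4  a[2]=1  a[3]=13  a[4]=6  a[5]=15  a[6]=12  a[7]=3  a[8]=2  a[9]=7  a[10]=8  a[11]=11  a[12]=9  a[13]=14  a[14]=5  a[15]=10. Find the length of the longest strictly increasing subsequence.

Let dp[i] be the length of the longest such subsequence ending at index i:
i:      1  2  3  4  5  6  7  8  9 10 11 12 13 14 15
a[i]:   4  1 13  6 15 12  3  2  7  8 11  9 14  5 10
dp:     1  1  2  2  3  3  2  2  3  4  5  5  6  3  6
Maximum dp value is 6.

6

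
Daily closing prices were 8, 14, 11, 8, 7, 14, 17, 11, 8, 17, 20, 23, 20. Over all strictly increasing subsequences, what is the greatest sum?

93

Let S[i] be the best sum of a strictly increasing subsequence ending at i:
i:      1  2  3  4  5  6  7  8  9 10 11 12 13
a[i]:   8 14 11  8  7 14 17 11  8 17 20 23 20
S:      8 22 19  8  7 33 50 19 15 50 70 93 70
Maximum is 93 (e.g. 8 + 11 + 14 + 17 + 20 + 23).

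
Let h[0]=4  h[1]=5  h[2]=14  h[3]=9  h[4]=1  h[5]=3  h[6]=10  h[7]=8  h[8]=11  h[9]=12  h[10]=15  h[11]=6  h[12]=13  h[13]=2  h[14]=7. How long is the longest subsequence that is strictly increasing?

7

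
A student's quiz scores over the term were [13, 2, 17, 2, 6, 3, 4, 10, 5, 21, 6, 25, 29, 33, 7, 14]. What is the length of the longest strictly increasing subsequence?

8

Let dp[i] be the length of the longest such subsequence ending at index i:
i:      1  2  3  4  5  6  7  8  9 10 11 12 13 14 15 16
a[i]:  13  2 17  2  6  3  4 10  5 21  6 25 29 33  7 14
dp:     1  1  2  1  2  2  3  4  4  5  5  6  7  8  6  7
Maximum dp value is 8.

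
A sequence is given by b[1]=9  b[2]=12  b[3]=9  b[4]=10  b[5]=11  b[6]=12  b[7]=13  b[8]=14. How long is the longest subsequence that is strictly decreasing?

Negate each value so 'decreasing' becomes 'increasing', then run patience tails on the negated sequence:
-9 → extends → [-9]
-12 → replaces -9 → [-12]
-9 → extends → [-12, -9]
-10 → replaces -9 → [-12, -10]
-11 → replaces -10 → [-12, -11]
-12 → already a tail → [-12, -11]
-13 → replaces -12 → [-13, -11]
-14 → replaces -13 → [-14, -11]
Two tails, so the longest strictly decreasing subsequence of the original has length 2.

2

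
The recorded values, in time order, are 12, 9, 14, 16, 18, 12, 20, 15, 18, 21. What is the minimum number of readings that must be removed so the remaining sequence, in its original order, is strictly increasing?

4

Fewest deletions = n − (longest strictly increasing subsequence).
i:      1  2  3  4  5  6  7  8  9 10
a[i]:  12  9 14 16 18 12 20 15 18 21
dp:     1  1  2  3  4  2  5  3  4  6
max dp = 6, so deletions = 10 − 6 = 4.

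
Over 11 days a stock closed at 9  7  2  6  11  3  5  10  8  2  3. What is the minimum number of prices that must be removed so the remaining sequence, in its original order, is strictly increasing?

Fewest deletions = n − (longest strictly increasing subsequence).
i:      1  2  3  4  5  6  7  8  9 10 11
a[i]:   9  7  2  6 11  3  5 10  8  2  3
dp:     1  1  1  2  3  2  3  4  4  1  2
max dp = 4, so deletions = 11 − 4 = 7.

7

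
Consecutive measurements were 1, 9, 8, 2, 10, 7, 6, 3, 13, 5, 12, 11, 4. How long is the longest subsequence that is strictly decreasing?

6

Negate each value so 'decreasing' becomes 'increasing', then run patience tails on the negated sequence:
-1 → extends → [-1]
-9 → replaces -1 → [-9]
-8 → extends → [-9, -8]
-2 → extends → [-9, -8, -2]
-10 → replaces -9 → [-10, -8, -2]
-7 → replaces -2 → [-10, -8, -7]
-6 → extends → [-10, -8, -7, -6]
-3 → extends → [-10, -8, -7, -6, -3]
-13 → replaces -10 → [-13, -8, -7, -6, -3]
-5 → replaces -3 → [-13, -8, -7, -6, -5]
-12 → replaces -8 → [-13, -12, -7, -6, -5]
-11 → replaces -7 → [-13, -12, -11, -6, -5]
-4 → extends → [-13, -12, -11, -6, -5, -4]
Six tails, so the longest strictly decreasing subsequence of the original has length 6.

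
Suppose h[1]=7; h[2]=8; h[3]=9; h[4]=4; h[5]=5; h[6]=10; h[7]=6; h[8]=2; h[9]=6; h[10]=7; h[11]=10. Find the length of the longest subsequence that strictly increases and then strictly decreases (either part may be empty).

6

inc[i] = longest strictly increasing subsequence ending at i; dec[i] = longest strictly decreasing subsequence starting at i:
i:      1  2  3  4  5  6  7  8  9 10 11
h[i]:   7  8  9  4  5 10  6  2  6  7 10
inc:    1  2  3  1  2  4  3  1  3  4  5
dec:    3  3  3  2  2  3  2  1  1  1  1
Best peak at i=6 (value 10): inc=4, dec=3, length 4+3−1 = 6.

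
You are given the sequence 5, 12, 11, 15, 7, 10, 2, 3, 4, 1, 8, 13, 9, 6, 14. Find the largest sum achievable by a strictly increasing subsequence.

Let S[i] be the best sum of a strictly increasing subsequence ending at i:
i:      1  2  3  4  5  6  7  8  9 10 11 12 13 14 15
a[i]:   5 12 11 15  7 10  2  3  4  1  8 13  9  6 14
S:      5 17 16 32 12 22  2  5  9  1 20 35 29 15 49
Maximum is 49 (e.g. 5 + 7 + 10 + 13 + 14).

49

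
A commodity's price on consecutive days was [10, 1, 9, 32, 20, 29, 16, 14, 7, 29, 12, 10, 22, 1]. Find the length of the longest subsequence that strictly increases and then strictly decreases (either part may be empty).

inc[i] = longest strictly increasing subsequence ending at i; dec[i] = longest strictly decreasing subsequence starting at i:
i:      1  2  3  4  5  6  7  8  9 10 11 12 13 14
a[i]:  10  1  9 32 20 29 16 14  7 29 12 10 22  1
inc:    1  1  2  3  3  4  3  3  2  4  3  3  4  1
dec:    4  1  3  7  6  6  5  4  2  4  3  2  2  1
Best peak at i=4 (value 32): inc=3, dec=7, length 3+7−1 = 9.

9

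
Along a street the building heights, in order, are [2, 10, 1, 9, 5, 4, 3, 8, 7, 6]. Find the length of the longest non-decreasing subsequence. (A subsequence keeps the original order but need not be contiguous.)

Track the smallest tail for each achievable length (allowing ties):
2 → extends → [2]
10 → extends → [2, 10]
1 → replaces 2 → [1, 10]
9 → replaces 10 → [1, 9]
5 → replaces 9 → [1, 5]
4 → replaces 5 → [1, 4]
3 → replaces 4 → [1, 3]
8 → extends → [1, 3, 8]
7 → replaces 8 → [1, 3, 7]
6 → replaces 7 → [1, 3, 6]
Three tails, so the longest non-decreasing subsequence has length 3 (e.g. 2, 5, 8).

3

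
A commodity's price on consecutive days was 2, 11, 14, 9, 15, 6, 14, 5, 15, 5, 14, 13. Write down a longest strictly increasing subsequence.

2, 11, 14, 15

Patience tails give the LIS length; then backtrack through the dp parents:
2 → extends → [2]
11 → extends → [2, 11]
14 → extends → [2, 11, 14]
9 → replaces 11 → [2, 9, 14]
15 → extends → [2, 9, 14, 15]
6 → replaces 9 → [2, 6, 14, 15]
14 → already a tail → [2, 6, 14, 15]
5 → replaces 6 → [2, 5, 14, 15]
15 → already a tail → [2, 5, 14, 15]
5 → already a tail → [2, 5, 14, 15]
14 → already a tail → [2, 5, 14, 15]
13 → replaces 14 → [2, 5, 13, 15]
Length 4; one witness is 2, 11, 14, 15.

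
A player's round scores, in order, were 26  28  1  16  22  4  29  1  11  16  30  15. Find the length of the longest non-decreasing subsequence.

Track the smallest tail for each achievable length (allowing ties):
26 → extends → [26]
28 → extends → [26, 28]
1 → replaces 26 → [1, 28]
16 → replaces 28 → [1, 16]
22 → extends → [1, 16, 22]
4 → replaces 16 → [1, 4, 22]
29 → extends → [1, 4, 22, 29]
1 → replaces 4 → [1, 1, 22, 29]
11 → replaces 22 → [1, 1, 11, 29]
16 → replaces 29 → [1, 1, 11, 16]
30 → extends → [1, 1, 11, 16, 30]
15 → replaces 16 → [1, 1, 11, 15, 30]
Five tails, so the longest non-decreasing subsequence has length 5 (e.g. 1, 16, 22, 29, 30).

5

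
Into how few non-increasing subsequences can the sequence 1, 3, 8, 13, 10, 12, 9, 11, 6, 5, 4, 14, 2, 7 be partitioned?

6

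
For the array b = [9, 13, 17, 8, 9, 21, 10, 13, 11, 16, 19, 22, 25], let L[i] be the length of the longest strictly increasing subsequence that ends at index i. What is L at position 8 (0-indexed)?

dp[i] = 1 + max{dp[j] : j<i, b[j]<b[i]} (or 1 if no such j):
i:      0  1  2  3  4  5  6  7  8  9 10 11 12
b[i]:   9 13 17  8  9 21 10 13 11 16 19 22 25
dp:     1  2  3  1  2  4  3  4  4  5  6  7  8
At index 8 the value is 4.

4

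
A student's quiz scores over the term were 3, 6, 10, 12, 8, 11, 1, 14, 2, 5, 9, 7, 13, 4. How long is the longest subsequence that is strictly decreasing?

5

Let dp[i] be the longest strictly decreasing subsequence ending at i:
i:      1  2  3  4  5  6  7  8  9 10 11 12 13 14
a[i]:   3  6 10 12  8 11  1 14  2  5  9  7 13  4
dp:     1  1  1  1  2  2  3  1  3  3  3  4  2  5
Maximum is 5.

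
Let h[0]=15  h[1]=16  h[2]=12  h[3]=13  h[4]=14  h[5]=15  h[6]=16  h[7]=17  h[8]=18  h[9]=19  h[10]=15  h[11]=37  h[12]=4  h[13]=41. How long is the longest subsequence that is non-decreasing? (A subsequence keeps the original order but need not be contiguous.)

10

Track the smallest tail for each achievable length (allowing ties):
15 → extends → [15]
16 → extends → [15, 16]
12 → replaces 15 → [12, 16]
13 → replaces 16 → [12, 13]
14 → extends → [12, 13, 14]
15 → extends → [12, 13, 14, 15]
16 → extends → [12, 13, 14, 15, 16]
17 → extends → [12, 13, 14, 15, 16, 17]
18 → extends → [12, 13, 14, 15, 16, 17, 18]
19 → extends → [12, 13, 14, 15, 16, 17, 18, 19]
15 → replaces 16 → [12, 13, 14, 15, 15, 17, 18, 19]
37 → extends → [12, 13, 14, 15, 15, 17, 18, 19, 37]
4 → replaces 12 → [4, 13, 14, 15, 15, 17, 18, 19, 37]
41 → extends → [4, 13, 14, 15, 15, 17, 18, 19, 37, 41]
Ten tails, so the longest non-decreasing subsequence has length 10 (e.g. 12, 13, 14, 15, 16, 17, 18, 19, 37, 41).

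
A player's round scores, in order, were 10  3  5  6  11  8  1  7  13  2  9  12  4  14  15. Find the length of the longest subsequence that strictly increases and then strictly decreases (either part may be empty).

8

inc[i] = longest strictly increasing subsequence ending at i; dec[i] = longest strictly decreasing subsequence starting at i:
i:      1  2  3  4  5  6  7  8  9 10 11 12 13 14 15
a[i]:  10  3  5  6 11  8  1  7 13  2  9 12  4 14 15
inc:    1  1  2  3  4  4  1  4  5  2  5  6  3  7  8
dec:    4  2  2  2  4  3  1  2  3  1  2  2  1  1  1
Best peak at i=15 (value 15): inc=8, dec=1, length 8+1−1 = 8.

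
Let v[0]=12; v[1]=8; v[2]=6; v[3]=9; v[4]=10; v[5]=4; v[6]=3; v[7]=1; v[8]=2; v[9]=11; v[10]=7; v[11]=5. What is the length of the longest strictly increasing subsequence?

Track the smallest tail for each achievable length (strict):
12 → extends → [12]
8 → replaces 12 → [8]
6 → replaces 8 → [6]
9 → extends → [6, 9]
10 → extends → [6, 9, 10]
4 → replaces 6 → [4, 9, 10]
3 → replaces 4 → [3, 9, 10]
1 → replaces 3 → [1, 9, 10]
2 → replaces 9 → [1, 2, 10]
11 → extends → [1, 2, 10, 11]
7 → replaces 10 → [1, 2, 7, 11]
5 → replaces 7 → [1, 2, 5, 11]
Four tails, so the longest strictly increasing subsequence has length 4 (e.g. 8, 9, 10, 11).

4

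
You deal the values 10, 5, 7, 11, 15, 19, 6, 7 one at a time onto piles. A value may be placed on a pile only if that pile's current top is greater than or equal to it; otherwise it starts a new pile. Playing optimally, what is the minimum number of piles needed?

5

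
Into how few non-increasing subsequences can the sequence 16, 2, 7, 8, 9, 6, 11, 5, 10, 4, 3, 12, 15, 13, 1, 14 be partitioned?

Place each on the leftmost legal pile:
16 → new pile 1 (tops now [16])
2 → pile 1 (tops now [2])
7 → new pile 2 (tops now [2, 7])
8 → new pile 3 (tops now [2, 7, 8])
9 → new pile 4 (tops now [2, 7, 8, 9])
6 → pile 2 (tops now [2, 6, 8, 9])
11 → new pile 5 (tops now [2, 6, 8, 9, 11])
5 → pile 2 (tops now [2, 5, 8, 9, 11])
10 → pile 5 (tops now [2, 5, 8, 9, 10])
4 → pile 2 (tops now [2, 4, 8, 9, 10])
3 → pile 2 (tops now [2, 3, 8, 9, 10])
12 → new pile 6 (tops now [2, 3, 8, 9, 10, 12])
15 → new pile 7 (tops now [2, 3, 8, 9, 10, 12, 15])
13 → pile 7 (tops now [2, 3, 8, 9, 10, 12, 13])
1 → pile 1 (tops now [1, 3, 8, 9, 10, 12, 13])
14 → new pile 8 (tops now [1, 3, 8, 9, 10, 12, 13, 14])
Eight piles.

8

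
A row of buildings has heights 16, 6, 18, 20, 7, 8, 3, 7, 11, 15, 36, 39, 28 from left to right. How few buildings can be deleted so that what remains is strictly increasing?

6

Fewest deletions = n − (longest strictly increasing subsequence).
i:      1  2  3  4  5  6  7  8  9 10 11 12 13
a[i]:  16  6 18 20  7  8  3  7 11 15 36 39 28
dp:     1  1  2  3  2  3  1  2  4  5  6  7  6
max dp = 7, so deletions = 13 − 7 = 6.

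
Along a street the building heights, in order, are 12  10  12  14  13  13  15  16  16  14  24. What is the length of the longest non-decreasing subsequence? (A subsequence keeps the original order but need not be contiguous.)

8

Let dp[i] be the length of the longest such subsequence ending at index i:
i:      1  2  3  4  5  6  7  8  9 10 11
a[i]:  12 10 12 14 13 13 15 16 16 14 24
dp:     1  1  2  3  3  4  5  6  7  5  8
Maximum dp value is 8.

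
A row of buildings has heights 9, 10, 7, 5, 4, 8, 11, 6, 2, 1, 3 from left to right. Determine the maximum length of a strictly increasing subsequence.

3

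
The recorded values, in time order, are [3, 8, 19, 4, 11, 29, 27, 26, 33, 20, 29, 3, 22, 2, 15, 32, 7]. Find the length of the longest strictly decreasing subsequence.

6

Let dp[i] be the longest strictly decreasing subsequence ending at i:
i:      1  2  3  4  5  6  7  8  9 10 11 12 13 14 15 16 17
a[i]:   3  8 19  4 11 29 27 26 33 20 29  3 22  2 15 32  7
dp:     1  1  1  2  2  1  2  3  1  4  2  5  4  6  5  2  6
Maximum is 6.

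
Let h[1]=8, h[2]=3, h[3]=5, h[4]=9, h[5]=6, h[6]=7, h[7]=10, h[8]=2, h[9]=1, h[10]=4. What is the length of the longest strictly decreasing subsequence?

Negate each value so 'decreasing' becomes 'increasing', then run patience tails on the negated sequence:
-8 → extends → [-8]
-3 → extends → [-8, -3]
-5 → replaces -3 → [-8, -5]
-9 → replaces -8 → [-9, -5]
-6 → replaces -5 → [-9, -6]
-7 → replaces -6 → [-9, -7]
-10 → replaces -9 → [-10, -7]
-2 → extends → [-10, -7, -2]
-1 → extends → [-10, -7, -2, -1]
-4 → replaces -2 → [-10, -7, -4, -1]
Four tails, so the longest strictly decreasing subsequence of the original has length 4.

4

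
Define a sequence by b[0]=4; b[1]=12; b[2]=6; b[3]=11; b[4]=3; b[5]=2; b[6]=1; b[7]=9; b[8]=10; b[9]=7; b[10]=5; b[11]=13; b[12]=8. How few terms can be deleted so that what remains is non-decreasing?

8

Fewest deletions = n − (longest non-decreasing subsequence).
i:      0  1  2  3  4  5  6  7  8  9 10 11 12
b[i]:   4 12  6 11  3  2  1  9 10  7  5 13  8
dp:     1  2  2  3  1  1  1  3  4  3  2  5  4
max dp = 5, so deletions = 13 − 5 = 8.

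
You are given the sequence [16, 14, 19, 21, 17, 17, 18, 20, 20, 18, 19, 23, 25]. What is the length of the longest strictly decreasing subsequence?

3

Negate each value so 'decreasing' becomes 'increasing', then run patience tails on the negated sequence:
-16 → extends → [-16]
-14 → extends → [-16, -14]
-19 → replaces -16 → [-19, -14]
-21 → replaces -19 → [-21, -14]
-17 → replaces -14 → [-21, -17]
-17 → already a tail → [-21, -17]
-18 → replaces -17 → [-21, -18]
-20 → replaces -18 → [-21, -20]
-20 → already a tail → [-21, -20]
-18 → extends → [-21, -20, -18]
-19 → replaces -18 → [-21, -20, -19]
-23 → replaces -21 → [-23, -20, -19]
-25 → replaces -23 → [-25, -20, -19]
Three tails, so the longest strictly decreasing subsequence of the original has length 3.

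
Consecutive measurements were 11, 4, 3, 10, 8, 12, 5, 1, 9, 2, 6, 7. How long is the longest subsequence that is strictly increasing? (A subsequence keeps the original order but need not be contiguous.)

Track the smallest tail for each achievable length (strict):
11 → extends → [11]
4 → replaces 11 → [4]
3 → replaces 4 → [3]
10 → extends → [3, 10]
8 → replaces 10 → [3, 8]
12 → extends → [3, 8, 12]
5 → replaces 8 → [3, 5, 12]
1 → replaces 3 → [1, 5, 12]
9 → replaces 12 → [1, 5, 9]
2 → replaces 5 → [1, 2, 9]
6 → replaces 9 → [1, 2, 6]
7 → extends → [1, 2, 6, 7]
Four tails, so the longest strictly increasing subsequence has length 4 (e.g. 4, 5, 6, 7).

4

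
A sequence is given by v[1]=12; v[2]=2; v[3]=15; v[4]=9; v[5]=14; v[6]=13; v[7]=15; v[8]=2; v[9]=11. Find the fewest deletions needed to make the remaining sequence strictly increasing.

5

Fewest deletions = n − (longest strictly increasing subsequence).
Patience tails:
12 → extends → [12]
2 → replaces 12 → [2]
15 → extends → [2, 15]
9 → replaces 15 → [2, 9]
14 → extends → [2, 9, 14]
13 → replaces 14 → [2, 9, 13]
15 → extends → [2, 9, 13, 15]
2 → already a tail → [2, 9, 13, 15]
11 → replaces 13 → [2, 9, 11, 15]
Longest strictly increasing subsequence has length 4, so deletions = 9 − 4 = 5.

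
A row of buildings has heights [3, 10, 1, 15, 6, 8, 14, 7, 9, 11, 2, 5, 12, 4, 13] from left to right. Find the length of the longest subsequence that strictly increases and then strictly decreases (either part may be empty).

7

inc[i] = longest strictly increasing subsequence ending at i; dec[i] = longest strictly decreasing subsequence starting at i:
i:      1  2  3  4  5  6  7  8  9 10 11 12 13 14 15
a[i]:   3 10  1 15  6  8 14  7  9 11  2  5 12  4 13
inc:    1  2  1  3  2  3  4  3  4  5  2  3  6  3  7
dec:    2  5  1  5  3  4  4  3  3  3  1  2  2  1  1
Best peak at i=4 (value 15): inc=3, dec=5, length 3+5−1 = 7.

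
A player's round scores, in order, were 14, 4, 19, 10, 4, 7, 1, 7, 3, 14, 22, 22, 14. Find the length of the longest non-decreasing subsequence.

7

Let dp[i] be the length of the longest such subsequence ending at index i:
i:      1  2  3  4  5  6  7  8  9 10 11 12 13
a[i]:  14  4 19 10  4  7  1  7  3 14 22 22 14
dp:     1  1  2  2  2  3  1  4  2  5  6  7  6
Maximum dp value is 7.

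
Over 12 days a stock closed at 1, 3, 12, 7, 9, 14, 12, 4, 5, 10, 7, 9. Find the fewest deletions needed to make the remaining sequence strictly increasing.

Fewest deletions = n − (longest strictly increasing subsequence).
i:      1  2  3  4  5  6  7  8  9 10 11 12
a[i]:   1  3 12  7  9 14 12  4  5 10  7  9
dp:     1  2  3  3  4  5  5  3  4  5  5  6
max dp = 6, so deletions = 12 − 6 = 6.

6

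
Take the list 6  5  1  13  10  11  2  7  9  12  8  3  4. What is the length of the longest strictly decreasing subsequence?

5

Negate each value so 'decreasing' becomes 'increasing', then run patience tails on the negated sequence:
-6 → extends → [-6]
-5 → extends → [-6, -5]
-1 → extends → [-6, -5, -1]
-13 → replaces -6 → [-13, -5, -1]
-10 → replaces -5 → [-13, -10, -1]
-11 → replaces -10 → [-13, -11, -1]
-2 → replaces -1 → [-13, -11, -2]
-7 → replaces -2 → [-13, -11, -7]
-9 → replaces -7 → [-13, -11, -9]
-12 → replaces -11 → [-13, -12, -9]
-8 → extends → [-13, -12, -9, -8]
-3 → extends → [-13, -12, -9, -8, -3]
-4 → replaces -3 → [-13, -12, -9, -8, -4]
Five tails, so the longest strictly decreasing subsequence of the original has length 5.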